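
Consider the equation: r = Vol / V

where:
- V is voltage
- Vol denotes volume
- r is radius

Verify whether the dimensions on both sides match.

No

V (voltage) has dimensions [I^-1 L^2 M T^-3].
Vol (volume) has dimensions [L^3].
r (radius) has dimensions [L].

Left side: [L]
Right side: [I L M^-1 T^3]

The two sides have different dimensions, so the equation is NOT dimensionally consistent.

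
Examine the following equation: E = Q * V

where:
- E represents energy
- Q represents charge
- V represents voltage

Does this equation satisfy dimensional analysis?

Yes

E (energy) has dimensions [L^2 M T^-2].
Q (charge) has dimensions [I T].
V (voltage) has dimensions [I^-1 L^2 M T^-3].

Left side: [L^2 M T^-2]
Right side: [L^2 M T^-2]

Both sides have the same dimensions, so the equation is dimensionally consistent.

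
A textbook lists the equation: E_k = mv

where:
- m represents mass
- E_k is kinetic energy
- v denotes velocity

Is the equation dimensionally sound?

No

m (mass) has dimensions [M].
E_k (kinetic energy) has dimensions [L^2 M T^-2].
v (velocity) has dimensions [L T^-1].

Left side: [L^2 M T^-2]
Right side: [L M T^-1]

The two sides have different dimensions, so the equation is NOT dimensionally consistent.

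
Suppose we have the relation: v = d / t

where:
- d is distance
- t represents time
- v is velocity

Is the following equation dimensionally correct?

Yes

d (distance) has dimensions [L].
t (time) has dimensions [T].
v (velocity) has dimensions [L T^-1].

Left side: [L T^-1]
Right side: [L T^-1]

Both sides have the same dimensions, so the equation is dimensionally consistent.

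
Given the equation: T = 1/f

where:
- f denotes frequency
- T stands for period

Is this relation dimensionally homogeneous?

Yes

f (frequency) has dimensions [T^-1].
T (period) has dimensions [T].

Left side: [T]
Right side: [T]

Both sides have the same dimensions, so the equation is dimensionally consistent.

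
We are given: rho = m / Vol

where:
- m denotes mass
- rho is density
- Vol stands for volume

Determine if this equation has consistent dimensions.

Yes

m (mass) has dimensions [M].
rho (density) has dimensions [L^-3 M].
Vol (volume) has dimensions [L^3].

Left side: [L^-3 M]
Right side: [L^-3 M]

Both sides have the same dimensions, so the equation is dimensionally consistent.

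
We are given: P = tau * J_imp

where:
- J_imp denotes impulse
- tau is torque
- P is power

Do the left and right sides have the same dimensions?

No

J_imp (impulse) has dimensions [L M T^-1].
tau (torque) has dimensions [L^2 M T^-2].
P (power) has dimensions [L^2 M T^-3].

Left side: [L^2 M T^-3]
Right side: [L^3 M^2 T^-3]

The two sides have different dimensions, so the equation is NOT dimensionally consistent.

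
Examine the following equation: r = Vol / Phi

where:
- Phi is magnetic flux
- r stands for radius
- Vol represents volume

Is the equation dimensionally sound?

No

Phi (magnetic flux) has dimensions [I^-1 L^2 M T^-2].
r (radius) has dimensions [L].
Vol (volume) has dimensions [L^3].

Left side: [L]
Right side: [I L M^-1 T^2]

The two sides have different dimensions, so the equation is NOT dimensionally consistent.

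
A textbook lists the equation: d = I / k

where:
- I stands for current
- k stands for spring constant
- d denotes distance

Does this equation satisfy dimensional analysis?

No

I (current) has dimensions [I].
k (spring constant) has dimensions [M T^-2].
d (distance) has dimensions [L].

Left side: [L]
Right side: [I M^-1 T^2]

The two sides have different dimensions, so the equation is NOT dimensionally consistent.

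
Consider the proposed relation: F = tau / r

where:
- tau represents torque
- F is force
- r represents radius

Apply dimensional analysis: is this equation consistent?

Yes

tau (torque) has dimensions [L^2 M T^-2].
F (force) has dimensions [L M T^-2].
r (radius) has dimensions [L].

Left side: [L M T^-2]
Right side: [L M T^-2]

Both sides have the same dimensions, so the equation is dimensionally consistent.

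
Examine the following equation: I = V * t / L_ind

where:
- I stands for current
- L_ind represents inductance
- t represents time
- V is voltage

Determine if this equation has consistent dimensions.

Yes

I (current) has dimensions [I].
L_ind (inductance) has dimensions [I^-2 L^2 M T^-2].
t (time) has dimensions [T].
V (voltage) has dimensions [I^-1 L^2 M T^-3].

Left side: [I]
Right side: [I]

Both sides have the same dimensions, so the equation is dimensionally consistent.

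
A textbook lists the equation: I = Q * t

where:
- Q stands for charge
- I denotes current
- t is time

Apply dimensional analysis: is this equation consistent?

No

Q (charge) has dimensions [I T].
I (current) has dimensions [I].
t (time) has dimensions [T].

Left side: [I]
Right side: [I T^2]

The two sides have different dimensions, so the equation is NOT dimensionally consistent.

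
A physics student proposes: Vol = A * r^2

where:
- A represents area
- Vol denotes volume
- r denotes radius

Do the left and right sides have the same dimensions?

No

A (area) has dimensions [L^2].
Vol (volume) has dimensions [L^3].
r (radius) has dimensions [L].

Left side: [L^3]
Right side: [L^4]

The two sides have different dimensions, so the equation is NOT dimensionally consistent.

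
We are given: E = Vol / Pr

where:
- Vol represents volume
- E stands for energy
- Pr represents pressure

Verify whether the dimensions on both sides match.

No

Vol (volume) has dimensions [L^3].
E (energy) has dimensions [L^2 M T^-2].
Pr (pressure) has dimensions [L^-1 M T^-2].

Left side: [L^2 M T^-2]
Right side: [L^4 M^-1 T^2]

The two sides have different dimensions, so the equation is NOT dimensionally consistent.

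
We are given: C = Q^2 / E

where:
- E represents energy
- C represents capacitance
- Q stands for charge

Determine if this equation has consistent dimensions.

Yes

E (energy) has dimensions [L^2 M T^-2].
C (capacitance) has dimensions [I^2 L^-2 M^-1 T^4].
Q (charge) has dimensions [I T].

Left side: [I^2 L^-2 M^-1 T^4]
Right side: [I^2 L^-2 M^-1 T^4]

Both sides have the same dimensions, so the equation is dimensionally consistent.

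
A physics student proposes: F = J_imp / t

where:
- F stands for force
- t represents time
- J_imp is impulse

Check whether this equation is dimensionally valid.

Yes

F (force) has dimensions [L M T^-2].
t (time) has dimensions [T].
J_imp (impulse) has dimensions [L M T^-1].

Left side: [L M T^-2]
Right side: [L M T^-2]

Both sides have the same dimensions, so the equation is dimensionally consistent.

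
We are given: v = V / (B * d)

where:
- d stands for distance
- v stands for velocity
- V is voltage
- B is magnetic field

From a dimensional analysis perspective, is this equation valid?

Yes

d (distance) has dimensions [L].
v (velocity) has dimensions [L T^-1].
V (voltage) has dimensions [I^-1 L^2 M T^-3].
B (magnetic field) has dimensions [I^-1 M T^-2].

Left side: [L T^-1]
Right side: [L T^-1]

Both sides have the same dimensions, so the equation is dimensionally consistent.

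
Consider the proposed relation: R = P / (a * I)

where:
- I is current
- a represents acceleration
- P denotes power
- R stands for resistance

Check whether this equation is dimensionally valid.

No

I (current) has dimensions [I].
a (acceleration) has dimensions [L T^-2].
P (power) has dimensions [L^2 M T^-3].
R (resistance) has dimensions [I^-2 L^2 M T^-3].

Left side: [I^-2 L^2 M T^-3]
Right side: [I^-1 L M T^-1]

The two sides have different dimensions, so the equation is NOT dimensionally consistent.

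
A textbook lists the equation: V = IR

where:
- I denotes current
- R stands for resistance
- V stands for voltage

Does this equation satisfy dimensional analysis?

Yes

I (current) has dimensions [I].
R (resistance) has dimensions [I^-2 L^2 M T^-3].
V (voltage) has dimensions [I^-1 L^2 M T^-3].

Left side: [I^-1 L^2 M T^-3]
Right side: [I^-1 L^2 M T^-3]

Both sides have the same dimensions, so the equation is dimensionally consistent.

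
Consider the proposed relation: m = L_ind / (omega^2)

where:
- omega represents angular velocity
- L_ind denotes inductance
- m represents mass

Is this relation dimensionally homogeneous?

No

omega (angular velocity) has dimensions [T^-1].
L_ind (inductance) has dimensions [I^-2 L^2 M T^-2].
m (mass) has dimensions [M].

Left side: [M]
Right side: [I^-2 L^2 M]

The two sides have different dimensions, so the equation is NOT dimensionally consistent.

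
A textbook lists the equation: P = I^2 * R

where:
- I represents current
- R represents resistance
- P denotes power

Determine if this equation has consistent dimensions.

Yes

I (current) has dimensions [I].
R (resistance) has dimensions [I^-2 L^2 M T^-3].
P (power) has dimensions [L^2 M T^-3].

Left side: [L^2 M T^-3]
Right side: [L^2 M T^-3]

Both sides have the same dimensions, so the equation is dimensionally consistent.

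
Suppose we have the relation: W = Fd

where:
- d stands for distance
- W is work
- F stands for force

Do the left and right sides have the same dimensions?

Yes

d (distance) has dimensions [L].
W (work) has dimensions [L^2 M T^-2].
F (force) has dimensions [L M T^-2].

Left side: [L^2 M T^-2]
Right side: [L^2 M T^-2]

Both sides have the same dimensions, so the equation is dimensionally consistent.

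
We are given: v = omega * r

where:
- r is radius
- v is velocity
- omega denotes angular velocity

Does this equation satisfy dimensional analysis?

Yes

r (radius) has dimensions [L].
v (velocity) has dimensions [L T^-1].
omega (angular velocity) has dimensions [T^-1].

Left side: [L T^-1]
Right side: [L T^-1]

Both sides have the same dimensions, so the equation is dimensionally consistent.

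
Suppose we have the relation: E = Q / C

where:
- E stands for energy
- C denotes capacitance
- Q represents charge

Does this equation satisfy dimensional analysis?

No

E (energy) has dimensions [L^2 M T^-2].
C (capacitance) has dimensions [I^2 L^-2 M^-1 T^4].
Q (charge) has dimensions [I T].

Left side: [L^2 M T^-2]
Right side: [I^-1 L^2 M T^-3]

The two sides have different dimensions, so the equation is NOT dimensionally consistent.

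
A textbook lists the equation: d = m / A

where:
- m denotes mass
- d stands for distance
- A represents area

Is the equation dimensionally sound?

No

m (mass) has dimensions [M].
d (distance) has dimensions [L].
A (area) has dimensions [L^2].

Left side: [L]
Right side: [L^-2 M]

The two sides have different dimensions, so the equation is NOT dimensionally consistent.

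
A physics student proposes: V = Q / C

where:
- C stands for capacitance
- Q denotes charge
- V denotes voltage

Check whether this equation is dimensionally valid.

Yes

C (capacitance) has dimensions [I^2 L^-2 M^-1 T^4].
Q (charge) has dimensions [I T].
V (voltage) has dimensions [I^-1 L^2 M T^-3].

Left side: [I^-1 L^2 M T^-3]
Right side: [I^-1 L^2 M T^-3]

Both sides have the same dimensions, so the equation is dimensionally consistent.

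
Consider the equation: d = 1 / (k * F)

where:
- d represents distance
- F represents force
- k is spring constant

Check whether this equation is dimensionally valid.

No

d (distance) has dimensions [L].
F (force) has dimensions [L M T^-2].
k (spring constant) has dimensions [M T^-2].

Left side: [L]
Right side: [L^-1 M^-2 T^4]

The two sides have different dimensions, so the equation is NOT dimensionally consistent.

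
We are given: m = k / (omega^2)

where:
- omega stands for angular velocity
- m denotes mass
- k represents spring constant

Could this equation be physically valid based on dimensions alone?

Yes

omega (angular velocity) has dimensions [T^-1].
m (mass) has dimensions [M].
k (spring constant) has dimensions [M T^-2].

Left side: [M]
Right side: [M]

Both sides have the same dimensions, so the equation is dimensionally consistent.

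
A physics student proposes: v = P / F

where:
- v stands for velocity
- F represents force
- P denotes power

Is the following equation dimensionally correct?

Yes

v (velocity) has dimensions [L T^-1].
F (force) has dimensions [L M T^-2].
P (power) has dimensions [L^2 M T^-3].

Left side: [L T^-1]
Right side: [L T^-1]

Both sides have the same dimensions, so the equation is dimensionally consistent.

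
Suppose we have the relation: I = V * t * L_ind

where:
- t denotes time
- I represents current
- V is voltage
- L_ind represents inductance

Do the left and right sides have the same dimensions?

No

t (time) has dimensions [T].
I (current) has dimensions [I].
V (voltage) has dimensions [I^-1 L^2 M T^-3].
L_ind (inductance) has dimensions [I^-2 L^2 M T^-2].

Left side: [I]
Right side: [I^-3 L^4 M^2 T^-4]

The two sides have different dimensions, so the equation is NOT dimensionally consistent.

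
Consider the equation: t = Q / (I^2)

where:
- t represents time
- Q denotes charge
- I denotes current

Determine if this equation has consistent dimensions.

No

t (time) has dimensions [T].
Q (charge) has dimensions [I T].
I (current) has dimensions [I].

Left side: [T]
Right side: [I^-1 T]

The two sides have different dimensions, so the equation is NOT dimensionally consistent.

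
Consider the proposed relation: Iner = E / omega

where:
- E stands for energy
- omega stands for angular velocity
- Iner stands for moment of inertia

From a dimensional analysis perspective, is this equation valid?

No

E (energy) has dimensions [L^2 M T^-2].
omega (angular velocity) has dimensions [T^-1].
Iner (moment of inertia) has dimensions [L^2 M].

Left side: [L^2 M]
Right side: [L^2 M T^-1]

The two sides have different dimensions, so the equation is NOT dimensionally consistent.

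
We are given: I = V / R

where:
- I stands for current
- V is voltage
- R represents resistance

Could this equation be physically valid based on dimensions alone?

Yes

I (current) has dimensions [I].
V (voltage) has dimensions [I^-1 L^2 M T^-3].
R (resistance) has dimensions [I^-2 L^2 M T^-3].

Left side: [I]
Right side: [I]

Both sides have the same dimensions, so the equation is dimensionally consistent.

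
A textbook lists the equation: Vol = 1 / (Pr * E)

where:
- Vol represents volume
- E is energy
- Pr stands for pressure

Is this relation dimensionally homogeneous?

No

Vol (volume) has dimensions [L^3].
E (energy) has dimensions [L^2 M T^-2].
Pr (pressure) has dimensions [L^-1 M T^-2].

Left side: [L^3]
Right side: [L^-1 M^-2 T^4]

The two sides have different dimensions, so the equation is NOT dimensionally consistent.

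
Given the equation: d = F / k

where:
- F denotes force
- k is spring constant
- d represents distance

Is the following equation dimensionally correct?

Yes

F (force) has dimensions [L M T^-2].
k (spring constant) has dimensions [M T^-2].
d (distance) has dimensions [L].

Left side: [L]
Right side: [L]

Both sides have the same dimensions, so the equation is dimensionally consistent.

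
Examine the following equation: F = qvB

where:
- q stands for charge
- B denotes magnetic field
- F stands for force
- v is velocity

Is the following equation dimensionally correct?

Yes

q (charge) has dimensions [I T].
B (magnetic field) has dimensions [I^-1 M T^-2].
F (force) has dimensions [L M T^-2].
v (velocity) has dimensions [L T^-1].

Left side: [L M T^-2]
Right side: [L M T^-2]

Both sides have the same dimensions, so the equation is dimensionally consistent.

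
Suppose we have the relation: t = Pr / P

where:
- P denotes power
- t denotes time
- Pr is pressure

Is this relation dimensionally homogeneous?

No

P (power) has dimensions [L^2 M T^-3].
t (time) has dimensions [T].
Pr (pressure) has dimensions [L^-1 M T^-2].

Left side: [T]
Right side: [L^-3 T]

The two sides have different dimensions, so the equation is NOT dimensionally consistent.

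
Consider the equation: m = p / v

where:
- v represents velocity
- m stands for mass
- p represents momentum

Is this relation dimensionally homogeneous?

Yes

v (velocity) has dimensions [L T^-1].
m (mass) has dimensions [M].
p (momentum) has dimensions [L M T^-1].

Left side: [M]
Right side: [M]

Both sides have the same dimensions, so the equation is dimensionally consistent.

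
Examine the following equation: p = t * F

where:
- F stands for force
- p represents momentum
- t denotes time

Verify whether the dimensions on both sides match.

Yes

F (force) has dimensions [L M T^-2].
p (momentum) has dimensions [L M T^-1].
t (time) has dimensions [T].

Left side: [L M T^-1]
Right side: [L M T^-1]

Both sides have the same dimensions, so the equation is dimensionally consistent.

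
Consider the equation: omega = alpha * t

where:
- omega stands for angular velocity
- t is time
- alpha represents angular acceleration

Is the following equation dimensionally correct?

Yes

omega (angular velocity) has dimensions [T^-1].
t (time) has dimensions [T].
alpha (angular acceleration) has dimensions [T^-2].

Left side: [T^-1]
Right side: [T^-1]

Both sides have the same dimensions, so the equation is dimensionally consistent.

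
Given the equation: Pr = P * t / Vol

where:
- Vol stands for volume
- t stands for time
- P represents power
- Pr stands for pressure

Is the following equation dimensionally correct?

Yes

Vol (volume) has dimensions [L^3].
t (time) has dimensions [T].
P (power) has dimensions [L^2 M T^-3].
Pr (pressure) has dimensions [L^-1 M T^-2].

Left side: [L^-1 M T^-2]
Right side: [L^-1 M T^-2]

Both sides have the same dimensions, so the equation is dimensionally consistent.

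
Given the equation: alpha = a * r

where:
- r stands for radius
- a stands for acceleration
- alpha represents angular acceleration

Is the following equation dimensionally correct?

No

r (radius) has dimensions [L].
a (acceleration) has dimensions [L T^-2].
alpha (angular acceleration) has dimensions [T^-2].

Left side: [T^-2]
Right side: [L^2 T^-2]

The two sides have different dimensions, so the equation is NOT dimensionally consistent.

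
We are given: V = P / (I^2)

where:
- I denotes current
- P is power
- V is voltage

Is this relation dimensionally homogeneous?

No

I (current) has dimensions [I].
P (power) has dimensions [L^2 M T^-3].
V (voltage) has dimensions [I^-1 L^2 M T^-3].

Left side: [I^-1 L^2 M T^-3]
Right side: [I^-2 L^2 M T^-3]

The two sides have different dimensions, so the equation is NOT dimensionally consistent.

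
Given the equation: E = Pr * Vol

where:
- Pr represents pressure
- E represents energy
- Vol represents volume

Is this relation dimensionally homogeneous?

Yes

Pr (pressure) has dimensions [L^-1 M T^-2].
E (energy) has dimensions [L^2 M T^-2].
Vol (volume) has dimensions [L^3].

Left side: [L^2 M T^-2]
Right side: [L^2 M T^-2]

Both sides have the same dimensions, so the equation is dimensionally consistent.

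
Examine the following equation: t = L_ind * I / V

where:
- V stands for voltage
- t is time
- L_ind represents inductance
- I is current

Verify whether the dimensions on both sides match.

Yes

V (voltage) has dimensions [I^-1 L^2 M T^-3].
t (time) has dimensions [T].
L_ind (inductance) has dimensions [I^-2 L^2 M T^-2].
I (current) has dimensions [I].

Left side: [T]
Right side: [T]

Both sides have the same dimensions, so the equation is dimensionally consistent.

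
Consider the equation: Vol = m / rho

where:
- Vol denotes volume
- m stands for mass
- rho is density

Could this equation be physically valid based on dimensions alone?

Yes

Vol (volume) has dimensions [L^3].
m (mass) has dimensions [M].
rho (density) has dimensions [L^-3 M].

Left side: [L^3]
Right side: [L^3]

Both sides have the same dimensions, so the equation is dimensionally consistent.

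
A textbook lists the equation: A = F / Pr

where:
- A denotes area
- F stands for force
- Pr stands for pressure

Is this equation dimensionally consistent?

Yes

A (area) has dimensions [L^2].
F (force) has dimensions [L M T^-2].
Pr (pressure) has dimensions [L^-1 M T^-2].

Left side: [L^2]
Right side: [L^2]

Both sides have the same dimensions, so the equation is dimensionally consistent.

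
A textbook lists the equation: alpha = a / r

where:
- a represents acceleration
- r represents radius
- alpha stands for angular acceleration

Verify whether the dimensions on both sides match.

Yes

a (acceleration) has dimensions [L T^-2].
r (radius) has dimensions [L].
alpha (angular acceleration) has dimensions [T^-2].

Left side: [T^-2]
Right side: [T^-2]

Both sides have the same dimensions, so the equation is dimensionally consistent.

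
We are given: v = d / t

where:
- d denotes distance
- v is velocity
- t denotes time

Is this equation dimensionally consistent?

Yes

d (distance) has dimensions [L].
v (velocity) has dimensions [L T^-1].
t (time) has dimensions [T].

Left side: [L T^-1]
Right side: [L T^-1]

Both sides have the same dimensions, so the equation is dimensionally consistent.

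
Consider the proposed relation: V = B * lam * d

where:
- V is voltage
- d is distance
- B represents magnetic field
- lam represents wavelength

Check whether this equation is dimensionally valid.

No

V (voltage) has dimensions [I^-1 L^2 M T^-3].
d (distance) has dimensions [L].
B (magnetic field) has dimensions [I^-1 M T^-2].
lam (wavelength) has dimensions [L].

Left side: [I^-1 L^2 M T^-3]
Right side: [I^-1 L^2 M T^-2]

The two sides have different dimensions, so the equation is NOT dimensionally consistent.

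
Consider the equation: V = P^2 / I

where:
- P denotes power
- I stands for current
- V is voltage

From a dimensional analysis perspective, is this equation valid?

No

P (power) has dimensions [L^2 M T^-3].
I (current) has dimensions [I].
V (voltage) has dimensions [I^-1 L^2 M T^-3].

Left side: [I^-1 L^2 M T^-3]
Right side: [I^-1 L^4 M^2 T^-6]

The two sides have different dimensions, so the equation is NOT dimensionally consistent.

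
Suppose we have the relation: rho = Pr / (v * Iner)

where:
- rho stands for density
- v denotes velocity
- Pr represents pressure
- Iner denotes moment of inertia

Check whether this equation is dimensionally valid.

No

rho (density) has dimensions [L^-3 M].
v (velocity) has dimensions [L T^-1].
Pr (pressure) has dimensions [L^-1 M T^-2].
Iner (moment of inertia) has dimensions [L^2 M].

Left side: [L^-3 M]
Right side: [L^-4 T^-1]

The two sides have different dimensions, so the equation is NOT dimensionally consistent.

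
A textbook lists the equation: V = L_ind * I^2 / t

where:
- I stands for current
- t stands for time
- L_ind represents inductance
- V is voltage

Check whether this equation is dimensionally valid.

No

I (current) has dimensions [I].
t (time) has dimensions [T].
L_ind (inductance) has dimensions [I^-2 L^2 M T^-2].
V (voltage) has dimensions [I^-1 L^2 M T^-3].

Left side: [I^-1 L^2 M T^-3]
Right side: [L^2 M T^-3]

The two sides have different dimensions, so the equation is NOT dimensionally consistent.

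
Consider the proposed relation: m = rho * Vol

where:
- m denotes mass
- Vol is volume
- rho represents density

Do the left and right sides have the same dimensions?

Yes

m (mass) has dimensions [M].
Vol (volume) has dimensions [L^3].
rho (density) has dimensions [L^-3 M].

Left side: [M]
Right side: [M]

Both sides have the same dimensions, so the equation is dimensionally consistent.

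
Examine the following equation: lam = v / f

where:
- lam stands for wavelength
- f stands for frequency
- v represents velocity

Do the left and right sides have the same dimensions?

Yes

lam (wavelength) has dimensions [L].
f (frequency) has dimensions [T^-1].
v (velocity) has dimensions [L T^-1].

Left side: [L]
Right side: [L]

Both sides have the same dimensions, so the equation is dimensionally consistent.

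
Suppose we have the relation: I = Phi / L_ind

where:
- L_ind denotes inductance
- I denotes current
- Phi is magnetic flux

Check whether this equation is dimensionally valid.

Yes

L_ind (inductance) has dimensions [I^-2 L^2 M T^-2].
I (current) has dimensions [I].
Phi (magnetic flux) has dimensions [I^-1 L^2 M T^-2].

Left side: [I]
Right side: [I]

Both sides have the same dimensions, so the equation is dimensionally consistent.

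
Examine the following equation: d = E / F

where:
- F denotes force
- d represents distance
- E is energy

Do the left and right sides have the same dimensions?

Yes

F (force) has dimensions [L M T^-2].
d (distance) has dimensions [L].
E (energy) has dimensions [L^2 M T^-2].

Left side: [L]
Right side: [L]

Both sides have the same dimensions, so the equation is dimensionally consistent.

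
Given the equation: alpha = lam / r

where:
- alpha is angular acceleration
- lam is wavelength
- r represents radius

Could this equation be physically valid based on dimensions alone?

No

alpha (angular acceleration) has dimensions [T^-2].
lam (wavelength) has dimensions [L].
r (radius) has dimensions [L].

Left side: [T^-2]
Right side: [dimensionless]

The two sides have different dimensions, so the equation is NOT dimensionally consistent.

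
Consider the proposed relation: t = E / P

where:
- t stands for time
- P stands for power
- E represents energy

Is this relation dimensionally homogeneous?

Yes

t (time) has dimensions [T].
P (power) has dimensions [L^2 M T^-3].
E (energy) has dimensions [L^2 M T^-2].

Left side: [T]
Right side: [T]

Both sides have the same dimensions, so the equation is dimensionally consistent.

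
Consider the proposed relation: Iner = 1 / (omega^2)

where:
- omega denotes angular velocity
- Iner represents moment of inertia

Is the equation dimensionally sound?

No

omega (angular velocity) has dimensions [T^-1].
Iner (moment of inertia) has dimensions [L^2 M].

Left side: [L^2 M]
Right side: [T^2]

The two sides have different dimensions, so the equation is NOT dimensionally consistent.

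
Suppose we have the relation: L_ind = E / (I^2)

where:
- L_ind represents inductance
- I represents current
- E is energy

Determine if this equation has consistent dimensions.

Yes

L_ind (inductance) has dimensions [I^-2 L^2 M T^-2].
I (current) has dimensions [I].
E (energy) has dimensions [L^2 M T^-2].

Left side: [I^-2 L^2 M T^-2]
Right side: [I^-2 L^2 M T^-2]

Both sides have the same dimensions, so the equation is dimensionally consistent.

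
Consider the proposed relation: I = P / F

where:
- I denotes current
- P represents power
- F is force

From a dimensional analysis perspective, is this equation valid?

No

I (current) has dimensions [I].
P (power) has dimensions [L^2 M T^-3].
F (force) has dimensions [L M T^-2].

Left side: [I]
Right side: [L T^-1]

The two sides have different dimensions, so the equation is NOT dimensionally consistent.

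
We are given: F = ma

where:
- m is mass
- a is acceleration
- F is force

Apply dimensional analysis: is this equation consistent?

Yes

m (mass) has dimensions [M].
a (acceleration) has dimensions [L T^-2].
F (force) has dimensions [L M T^-2].

Left side: [L M T^-2]
Right side: [L M T^-2]

Both sides have the same dimensions, so the equation is dimensionally consistent.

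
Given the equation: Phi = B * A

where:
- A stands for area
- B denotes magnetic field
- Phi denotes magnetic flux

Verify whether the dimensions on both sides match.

Yes

A (area) has dimensions [L^2].
B (magnetic field) has dimensions [I^-1 M T^-2].
Phi (magnetic flux) has dimensions [I^-1 L^2 M T^-2].

Left side: [I^-1 L^2 M T^-2]
Right side: [I^-1 L^2 M T^-2]

Both sides have the same dimensions, so the equation is dimensionally consistent.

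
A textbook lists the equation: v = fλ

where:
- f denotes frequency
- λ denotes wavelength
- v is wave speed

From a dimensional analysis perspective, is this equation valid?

Yes

f (frequency) has dimensions [T^-1].
λ (wavelength) has dimensions [L].
v (wave speed) has dimensions [L T^-1].

Left side: [L T^-1]
Right side: [L T^-1]

Both sides have the same dimensions, so the equation is dimensionally consistent.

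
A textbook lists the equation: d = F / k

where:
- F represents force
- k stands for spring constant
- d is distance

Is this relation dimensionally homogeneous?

Yes

F (force) has dimensions [L M T^-2].
k (spring constant) has dimensions [M T^-2].
d (distance) has dimensions [L].

Left side: [L]
Right side: [L]

Both sides have the same dimensions, so the equation is dimensionally consistent.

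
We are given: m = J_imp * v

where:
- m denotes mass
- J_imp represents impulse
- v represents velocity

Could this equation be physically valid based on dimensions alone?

No

m (mass) has dimensions [M].
J_imp (impulse) has dimensions [L M T^-1].
v (velocity) has dimensions [L T^-1].

Left side: [M]
Right side: [L^2 M T^-2]

The two sides have different dimensions, so the equation is NOT dimensionally consistent.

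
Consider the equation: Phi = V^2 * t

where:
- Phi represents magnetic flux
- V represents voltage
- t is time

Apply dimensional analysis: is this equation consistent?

No

Phi (magnetic flux) has dimensions [I^-1 L^2 M T^-2].
V (voltage) has dimensions [I^-1 L^2 M T^-3].
t (time) has dimensions [T].

Left side: [I^-1 L^2 M T^-2]
Right side: [I^-2 L^4 M^2 T^-5]

The two sides have different dimensions, so the equation is NOT dimensionally consistent.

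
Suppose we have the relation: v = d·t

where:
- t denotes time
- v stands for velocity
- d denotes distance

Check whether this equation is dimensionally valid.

No

t (time) has dimensions [T].
v (velocity) has dimensions [L T^-1].
d (distance) has dimensions [L].

Left side: [L T^-1]
Right side: [L T]

The two sides have different dimensions, so the equation is NOT dimensionally consistent.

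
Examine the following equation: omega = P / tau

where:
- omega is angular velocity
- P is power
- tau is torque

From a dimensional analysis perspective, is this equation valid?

Yes

omega (angular velocity) has dimensions [T^-1].
P (power) has dimensions [L^2 M T^-3].
tau (torque) has dimensions [L^2 M T^-2].

Left side: [T^-1]
Right side: [T^-1]

Both sides have the same dimensions, so the equation is dimensionally consistent.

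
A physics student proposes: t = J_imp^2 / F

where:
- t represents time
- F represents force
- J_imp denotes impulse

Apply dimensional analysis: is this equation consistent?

No

t (time) has dimensions [T].
F (force) has dimensions [L M T^-2].
J_imp (impulse) has dimensions [L M T^-1].

Left side: [T]
Right side: [L M]

The two sides have different dimensions, so the equation is NOT dimensionally consistent.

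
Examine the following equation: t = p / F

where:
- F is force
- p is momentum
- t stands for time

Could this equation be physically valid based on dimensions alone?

Yes

F (force) has dimensions [L M T^-2].
p (momentum) has dimensions [L M T^-1].
t (time) has dimensions [T].

Left side: [T]
Right side: [T]

Both sides have the same dimensions, so the equation is dimensionally consistent.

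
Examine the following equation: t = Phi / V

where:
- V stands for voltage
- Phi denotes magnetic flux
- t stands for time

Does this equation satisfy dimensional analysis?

Yes

V (voltage) has dimensions [I^-1 L^2 M T^-3].
Phi (magnetic flux) has dimensions [I^-1 L^2 M T^-2].
t (time) has dimensions [T].

Left side: [T]
Right side: [T]

Both sides have the same dimensions, so the equation is dimensionally consistent.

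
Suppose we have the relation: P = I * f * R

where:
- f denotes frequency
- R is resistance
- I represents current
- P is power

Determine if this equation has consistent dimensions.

No

f (frequency) has dimensions [T^-1].
R (resistance) has dimensions [I^-2 L^2 M T^-3].
I (current) has dimensions [I].
P (power) has dimensions [L^2 M T^-3].

Left side: [L^2 M T^-3]
Right side: [I^-1 L^2 M T^-4]

The two sides have different dimensions, so the equation is NOT dimensionally consistent.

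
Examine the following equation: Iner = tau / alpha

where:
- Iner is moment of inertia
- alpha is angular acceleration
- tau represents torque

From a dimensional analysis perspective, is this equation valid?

Yes

Iner (moment of inertia) has dimensions [L^2 M].
alpha (angular acceleration) has dimensions [T^-2].
tau (torque) has dimensions [L^2 M T^-2].

Left side: [L^2 M]
Right side: [L^2 M]

Both sides have the same dimensions, so the equation is dimensionally consistent.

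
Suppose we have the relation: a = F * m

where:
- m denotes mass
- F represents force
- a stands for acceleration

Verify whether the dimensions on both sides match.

No

m (mass) has dimensions [M].
F (force) has dimensions [L M T^-2].
a (acceleration) has dimensions [L T^-2].

Left side: [L T^-2]
Right side: [L M^2 T^-2]

The two sides have different dimensions, so the equation is NOT dimensionally consistent.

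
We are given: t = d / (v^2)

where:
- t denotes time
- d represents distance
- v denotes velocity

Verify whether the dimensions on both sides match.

No

t (time) has dimensions [T].
d (distance) has dimensions [L].
v (velocity) has dimensions [L T^-1].

Left side: [T]
Right side: [L^-1 T^2]

The two sides have different dimensions, so the equation is NOT dimensionally consistent.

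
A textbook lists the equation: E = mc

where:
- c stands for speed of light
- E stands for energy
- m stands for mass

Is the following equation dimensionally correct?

No

c (speed of light) has dimensions [L T^-1].
E (energy) has dimensions [L^2 M T^-2].
m (mass) has dimensions [M].

Left side: [L^2 M T^-2]
Right side: [L M T^-1]

The two sides have different dimensions, so the equation is NOT dimensionally consistent.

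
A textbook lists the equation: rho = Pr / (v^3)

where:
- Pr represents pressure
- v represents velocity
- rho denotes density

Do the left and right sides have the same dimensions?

No

Pr (pressure) has dimensions [L^-1 M T^-2].
v (velocity) has dimensions [L T^-1].
rho (density) has dimensions [L^-3 M].

Left side: [L^-3 M]
Right side: [L^-4 M T]

The two sides have different dimensions, so the equation is NOT dimensionally consistent.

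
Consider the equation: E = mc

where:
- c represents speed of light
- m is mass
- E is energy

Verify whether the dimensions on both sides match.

No

c (speed of light) has dimensions [L T^-1].
m (mass) has dimensions [M].
E (energy) has dimensions [L^2 M T^-2].

Left side: [L^2 M T^-2]
Right side: [L M T^-1]

The two sides have different dimensions, so the equation is NOT dimensionally consistent.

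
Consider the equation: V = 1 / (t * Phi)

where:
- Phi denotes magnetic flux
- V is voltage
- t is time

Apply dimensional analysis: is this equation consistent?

No

Phi (magnetic flux) has dimensions [I^-1 L^2 M T^-2].
V (voltage) has dimensions [I^-1 L^2 M T^-3].
t (time) has dimensions [T].

Left side: [I^-1 L^2 M T^-3]
Right side: [I L^-2 M^-1 T]

The two sides have different dimensions, so the equation is NOT dimensionally consistent.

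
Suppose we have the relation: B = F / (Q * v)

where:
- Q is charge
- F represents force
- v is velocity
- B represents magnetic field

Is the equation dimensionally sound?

Yes

Q (charge) has dimensions [I T].
F (force) has dimensions [L M T^-2].
v (velocity) has dimensions [L T^-1].
B (magnetic field) has dimensions [I^-1 M T^-2].

Left side: [I^-1 M T^-2]
Right side: [I^-1 M T^-2]

Both sides have the same dimensions, so the equation is dimensionally consistent.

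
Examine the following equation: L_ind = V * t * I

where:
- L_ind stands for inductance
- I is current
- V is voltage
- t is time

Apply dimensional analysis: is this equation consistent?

No

L_ind (inductance) has dimensions [I^-2 L^2 M T^-2].
I (current) has dimensions [I].
V (voltage) has dimensions [I^-1 L^2 M T^-3].
t (time) has dimensions [T].

Left side: [I^-2 L^2 M T^-2]
Right side: [L^2 M T^-2]

The two sides have different dimensions, so the equation is NOT dimensionally consistent.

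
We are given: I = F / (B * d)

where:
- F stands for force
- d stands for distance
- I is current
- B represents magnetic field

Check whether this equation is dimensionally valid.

Yes

F (force) has dimensions [L M T^-2].
d (distance) has dimensions [L].
I (current) has dimensions [I].
B (magnetic field) has dimensions [I^-1 M T^-2].

Left side: [I]
Right side: [I]

Both sides have the same dimensions, so the equation is dimensionally consistent.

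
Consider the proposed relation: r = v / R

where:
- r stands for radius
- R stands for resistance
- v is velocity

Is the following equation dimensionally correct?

No

r (radius) has dimensions [L].
R (resistance) has dimensions [I^-2 L^2 M T^-3].
v (velocity) has dimensions [L T^-1].

Left side: [L]
Right side: [I^2 L^-1 M^-1 T^2]

The two sides have different dimensions, so the equation is NOT dimensionally consistent.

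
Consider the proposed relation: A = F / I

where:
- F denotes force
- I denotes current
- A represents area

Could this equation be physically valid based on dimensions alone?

No

F (force) has dimensions [L M T^-2].
I (current) has dimensions [I].
A (area) has dimensions [L^2].

Left side: [L^2]
Right side: [I^-1 L M T^-2]

The two sides have different dimensions, so the equation is NOT dimensionally consistent.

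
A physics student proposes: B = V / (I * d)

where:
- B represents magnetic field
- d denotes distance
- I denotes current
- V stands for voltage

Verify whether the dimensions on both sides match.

No

B (magnetic field) has dimensions [I^-1 M T^-2].
d (distance) has dimensions [L].
I (current) has dimensions [I].
V (voltage) has dimensions [I^-1 L^2 M T^-3].

Left side: [I^-1 M T^-2]
Right side: [I^-2 L M T^-3]

The two sides have different dimensions, so the equation is NOT dimensionally consistent.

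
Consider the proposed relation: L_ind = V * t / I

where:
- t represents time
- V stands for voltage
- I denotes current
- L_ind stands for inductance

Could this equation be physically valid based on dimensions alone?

Yes

t (time) has dimensions [T].
V (voltage) has dimensions [I^-1 L^2 M T^-3].
I (current) has dimensions [I].
L_ind (inductance) has dimensions [I^-2 L^2 M T^-2].

Left side: [I^-2 L^2 M T^-2]
Right side: [I^-2 L^2 M T^-2]

Both sides have the same dimensions, so the equation is dimensionally consistent.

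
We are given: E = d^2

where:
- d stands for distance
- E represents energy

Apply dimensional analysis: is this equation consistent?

No

d (distance) has dimensions [L].
E (energy) has dimensions [L^2 M T^-2].

Left side: [L^2 M T^-2]
Right side: [L^2]

The two sides have different dimensions, so the equation is NOT dimensionally consistent.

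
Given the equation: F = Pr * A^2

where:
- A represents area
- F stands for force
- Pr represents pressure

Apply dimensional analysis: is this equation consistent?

No

A (area) has dimensions [L^2].
F (force) has dimensions [L M T^-2].
Pr (pressure) has dimensions [L^-1 M T^-2].

Left side: [L M T^-2]
Right side: [L^3 M T^-2]

The two sides have different dimensions, so the equation is NOT dimensionally consistent.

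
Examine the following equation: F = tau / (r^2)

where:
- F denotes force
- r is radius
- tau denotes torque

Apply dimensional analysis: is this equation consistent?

No

F (force) has dimensions [L M T^-2].
r (radius) has dimensions [L].
tau (torque) has dimensions [L^2 M T^-2].

Left side: [L M T^-2]
Right side: [M T^-2]

The two sides have different dimensions, so the equation is NOT dimensionally consistent.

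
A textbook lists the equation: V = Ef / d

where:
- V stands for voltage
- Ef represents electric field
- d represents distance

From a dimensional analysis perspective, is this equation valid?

No

V (voltage) has dimensions [I^-1 L^2 M T^-3].
Ef (electric field) has dimensions [I^-1 L M T^-3].
d (distance) has dimensions [L].

Left side: [I^-1 L^2 M T^-3]
Right side: [I^-1 M T^-3]

The two sides have different dimensions, so the equation is NOT dimensionally consistent.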